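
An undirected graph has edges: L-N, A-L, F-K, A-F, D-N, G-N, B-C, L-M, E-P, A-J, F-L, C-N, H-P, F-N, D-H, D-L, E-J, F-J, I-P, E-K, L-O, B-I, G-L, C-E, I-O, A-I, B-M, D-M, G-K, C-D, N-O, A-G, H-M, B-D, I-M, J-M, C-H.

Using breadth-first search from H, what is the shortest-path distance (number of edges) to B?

2

Level 0: H
Level 1: C, D, M, P
Level 2: B, E, I, J, L, N
Level 3: A, F, G, K, O
B first appears at level 2.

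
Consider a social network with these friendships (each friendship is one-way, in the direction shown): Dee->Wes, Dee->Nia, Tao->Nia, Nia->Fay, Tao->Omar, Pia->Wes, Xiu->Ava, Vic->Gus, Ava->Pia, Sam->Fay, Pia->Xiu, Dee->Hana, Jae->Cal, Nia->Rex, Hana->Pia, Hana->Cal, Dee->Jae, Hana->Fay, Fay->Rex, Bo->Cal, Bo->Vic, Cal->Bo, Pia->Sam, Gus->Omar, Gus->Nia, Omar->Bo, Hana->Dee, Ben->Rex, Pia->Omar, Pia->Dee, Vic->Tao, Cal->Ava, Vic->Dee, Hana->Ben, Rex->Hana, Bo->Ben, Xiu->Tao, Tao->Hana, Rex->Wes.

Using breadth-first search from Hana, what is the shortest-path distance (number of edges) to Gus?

4

Level 0: Hana
Level 1: Ben, Cal, Dee, Fay, Pia
Level 2: Ava, Bo, Jae, Nia, Omar, Rex, Sam, Wes, Xiu
Level 3: Tao, Vic
Level 4: Gus
Gus first appears at level 4.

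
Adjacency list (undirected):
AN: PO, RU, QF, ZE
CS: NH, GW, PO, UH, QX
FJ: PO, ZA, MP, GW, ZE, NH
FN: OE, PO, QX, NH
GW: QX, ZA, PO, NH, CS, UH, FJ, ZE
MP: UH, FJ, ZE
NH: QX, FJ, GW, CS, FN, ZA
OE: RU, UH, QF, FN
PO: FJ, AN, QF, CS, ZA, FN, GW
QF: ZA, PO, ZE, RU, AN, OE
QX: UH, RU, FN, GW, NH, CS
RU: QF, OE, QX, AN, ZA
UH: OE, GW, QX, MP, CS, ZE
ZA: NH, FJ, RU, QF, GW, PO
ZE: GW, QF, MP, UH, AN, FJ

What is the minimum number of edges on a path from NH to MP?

2

Level 0: NH
Level 1: CS, FJ, FN, GW, QX, ZA
Level 2: MP, OE, PO, QF, RU, UH, ZE
Level 3: AN
MP first appears at level 2.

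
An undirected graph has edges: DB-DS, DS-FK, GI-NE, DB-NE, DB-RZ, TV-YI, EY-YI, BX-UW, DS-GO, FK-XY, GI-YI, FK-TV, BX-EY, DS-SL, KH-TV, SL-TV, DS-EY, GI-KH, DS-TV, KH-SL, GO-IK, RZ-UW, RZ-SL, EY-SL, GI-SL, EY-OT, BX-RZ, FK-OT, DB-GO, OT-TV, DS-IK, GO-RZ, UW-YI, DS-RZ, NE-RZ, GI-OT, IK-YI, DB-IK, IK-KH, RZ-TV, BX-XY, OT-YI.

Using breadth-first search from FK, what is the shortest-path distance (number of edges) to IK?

2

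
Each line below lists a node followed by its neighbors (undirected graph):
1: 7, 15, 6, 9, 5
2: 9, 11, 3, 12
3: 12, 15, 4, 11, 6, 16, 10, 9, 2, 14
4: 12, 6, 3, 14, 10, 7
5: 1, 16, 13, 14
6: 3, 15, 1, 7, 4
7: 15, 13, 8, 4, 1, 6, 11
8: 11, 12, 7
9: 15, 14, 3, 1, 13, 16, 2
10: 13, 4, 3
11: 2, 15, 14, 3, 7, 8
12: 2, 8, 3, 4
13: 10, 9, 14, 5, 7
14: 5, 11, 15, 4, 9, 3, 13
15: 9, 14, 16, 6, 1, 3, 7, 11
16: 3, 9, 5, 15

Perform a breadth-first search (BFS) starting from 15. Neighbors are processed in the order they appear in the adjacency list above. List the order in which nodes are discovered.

Visit 15; enqueue 9, 14, 16, 6, 1, 3, 7, 11 → queue [9, 14, 16, 6, 1, 3, 7, 11]
Visit 9; enqueue 13, 2 → queue [14, 16, 6, 1, 3, 7, 11, 13, 2]
Visit 14; enqueue 5, 4 → queue [16, 6, 1, 3, 7, 11, 13, 2, 5, 4]
Visit 16 → queue [6, 1, 3, 7, 11, 13, 2, 5, 4]
Visit 6 → queue [1, 3, 7, 11, 13, 2, 5, 4]
Visit 1 → queue [3, 7, 11, 13, 2, 5, 4]
Visit 3; enqueue 12, 10 → queue [7, 11, 13, 2, 5, 4, 12, 10]
Visit 7; enqueue 8 → queue [11, 13, 2, 5, 4, 12, 10, 8]
Visit 11 → queue [13, 2, 5, 4, 12, 10, 8]
Visit 13 → queue [2, 5, 4, 12, 10, 8]
Visit 2 → queue [5, 4, 12, 10, 8]
Visit 5 → queue [4, 12, 10, 8]
Visit 4 → queue [12, 10, 8]
Visit 12 → queue [10, 8]
Visit 10 → queue [8]
Visit 8 → queue []

15 9 14 16 6 1 3 7 11 13 2 5 4 12 10 8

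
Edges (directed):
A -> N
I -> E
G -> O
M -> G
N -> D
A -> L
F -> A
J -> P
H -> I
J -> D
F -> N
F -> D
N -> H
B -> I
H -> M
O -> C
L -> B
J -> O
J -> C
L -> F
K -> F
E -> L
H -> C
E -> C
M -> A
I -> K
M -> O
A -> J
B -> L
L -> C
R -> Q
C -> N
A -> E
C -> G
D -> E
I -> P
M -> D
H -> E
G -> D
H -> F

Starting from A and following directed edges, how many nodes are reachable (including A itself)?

BFS from A visits: A, E, J, L, N, C, D, O, P, B, F, H, G, I, M, K
Reachable nodes: 16 of 18 total.

16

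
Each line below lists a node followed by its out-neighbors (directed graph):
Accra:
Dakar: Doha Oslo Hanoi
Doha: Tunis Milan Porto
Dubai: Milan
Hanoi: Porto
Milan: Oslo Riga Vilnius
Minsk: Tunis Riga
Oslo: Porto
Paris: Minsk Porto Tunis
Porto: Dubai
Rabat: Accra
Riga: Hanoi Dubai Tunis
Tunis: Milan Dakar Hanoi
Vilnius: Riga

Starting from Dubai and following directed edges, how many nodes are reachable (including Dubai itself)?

10

BFS from Dubai visits: Dubai, Milan, Oslo, Riga, Vilnius, Porto, Hanoi, Tunis, Dakar, Doha
Reachable nodes: 10 of 14 total.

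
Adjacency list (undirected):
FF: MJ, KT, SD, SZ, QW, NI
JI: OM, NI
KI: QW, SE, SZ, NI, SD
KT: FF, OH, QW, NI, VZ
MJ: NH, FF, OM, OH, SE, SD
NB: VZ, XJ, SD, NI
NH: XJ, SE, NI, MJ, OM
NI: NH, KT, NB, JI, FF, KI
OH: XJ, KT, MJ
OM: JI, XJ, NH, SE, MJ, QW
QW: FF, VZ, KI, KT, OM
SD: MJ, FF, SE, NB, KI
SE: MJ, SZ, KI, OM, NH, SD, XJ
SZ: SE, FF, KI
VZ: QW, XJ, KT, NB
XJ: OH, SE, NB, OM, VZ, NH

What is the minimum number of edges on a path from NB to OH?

2

Level 0: NB
Level 1: NI, SD, VZ, XJ
Level 2: FF, JI, KI, KT, MJ, NH, OH, OM, QW, SE
Level 3: SZ
OH first appears at level 2.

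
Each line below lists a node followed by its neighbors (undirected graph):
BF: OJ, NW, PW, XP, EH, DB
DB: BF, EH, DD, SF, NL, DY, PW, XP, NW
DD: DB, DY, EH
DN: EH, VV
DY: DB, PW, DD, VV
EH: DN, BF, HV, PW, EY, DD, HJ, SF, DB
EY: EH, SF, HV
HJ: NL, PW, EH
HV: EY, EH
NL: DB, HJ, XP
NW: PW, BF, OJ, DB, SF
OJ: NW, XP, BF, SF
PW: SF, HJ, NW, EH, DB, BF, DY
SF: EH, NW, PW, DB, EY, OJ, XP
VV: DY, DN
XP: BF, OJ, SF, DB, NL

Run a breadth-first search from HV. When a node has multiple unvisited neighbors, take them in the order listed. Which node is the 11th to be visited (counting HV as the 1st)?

Visit HV; enqueue EY, EH → queue [EY, EH]
Visit EY; enqueue SF → queue [EH, SF]
Visit EH; enqueue DN, BF, PW, DD, HJ, DB → queue [SF, DN, BF, PW, DD, HJ, DB]
Visit SF; enqueue NW, OJ, XP → queue [DN, BF, PW, DD, HJ, DB, NW, OJ, XP]
Visit DN; enqueue VV → queue [BF, PW, DD, HJ, DB, NW, OJ, XP, VV]
Visit BF → queue [PW, DD, HJ, DB, NW, OJ, XP, VV]
Visit PW; enqueue DY → queue [DD, HJ, DB, NW, OJ, XP, VV, DY]
Visit DD → queue [HJ, DB, NW, OJ, XP, VV, DY]
Visit HJ; enqueue NL → queue [DB, NW, OJ, XP, VV, DY, NL]
Visit DB → queue [NW, OJ, XP, VV, DY, NL]
Visit NW → queue [OJ, XP, VV, DY, NL]
Visit OJ → queue [XP, VV, DY, NL]
Visit XP → queue [VV, DY, NL]
Visit VV → queue [DY, NL]
Visit DY → queue [NL]
Visit NL → queue []

Visit order: HV, EY, EH, SF, DN, BF, PW, DD, HJ, DB, NW, OJ, XP, VV, DY, NL

NW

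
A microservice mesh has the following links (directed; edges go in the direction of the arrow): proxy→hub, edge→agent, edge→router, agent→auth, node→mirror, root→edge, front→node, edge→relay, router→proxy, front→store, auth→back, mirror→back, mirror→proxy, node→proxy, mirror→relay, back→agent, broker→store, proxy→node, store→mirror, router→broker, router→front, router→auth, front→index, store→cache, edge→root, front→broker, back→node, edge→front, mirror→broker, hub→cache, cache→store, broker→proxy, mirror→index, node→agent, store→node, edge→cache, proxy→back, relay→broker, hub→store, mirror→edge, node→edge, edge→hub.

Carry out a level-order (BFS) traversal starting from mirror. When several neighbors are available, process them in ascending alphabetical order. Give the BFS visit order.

mirror, back, broker, edge, index, proxy, relay, agent, node, store, cache, front, hub, root, router, auth

Visit mirror; enqueue back, broker, edge, index, proxy, relay → queue [back, broker, edge, index, proxy, relay]
Visit back; enqueue agent, node → queue [broker, edge, index, proxy, relay, agent, node]
Visit broker; enqueue store → queue [edge, index, proxy, relay, agent, node, store]
Visit edge; enqueue cache, front, hub, root, router → queue [index, proxy, relay, agent, node, store, cache, front, hub, root, router]
Visit index → queue [proxy, relay, agent, node, store, cache, front, hub, root, router]
Visit proxy → queue [relay, agent, node, store, cache, front, hub, root, router]
Visit relay → queue [agent, node, store, cache, front, hub, root, router]
Visit agent; enqueue auth → queue [node, store, cache, front, hub, root, router, auth]
Visit node → queue [store, cache, front, hub, root, router, auth]
Visit store → queue [cache, front, hub, root, router, auth]
Visit cache → queue [front, hub, root, router, auth]
Visit front → queue [hub, root, router, auth]
Visit hub → queue [root, router, auth]
Visit root → queue [router, auth]
Visit router → queue [auth]
Visit auth → queue []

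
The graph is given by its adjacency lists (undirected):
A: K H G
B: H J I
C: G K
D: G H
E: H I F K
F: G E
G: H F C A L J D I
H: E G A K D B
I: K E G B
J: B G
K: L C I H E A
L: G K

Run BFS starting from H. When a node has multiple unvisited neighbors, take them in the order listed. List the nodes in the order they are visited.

Visit H; enqueue E, G, A, K, D, B → queue [E, G, A, K, D, B]
Visit E; enqueue I, F → queue [G, A, K, D, B, I, F]
Visit G; enqueue C, L, J → queue [A, K, D, B, I, F, C, L, J]
Visit A → queue [K, D, B, I, F, C, L, J]
Visit K → queue [D, B, I, F, C, L, J]
Visit D → queue [B, I, F, C, L, J]
Visit B → queue [I, F, C, L, J]
Visit I → queue [F, C, L, J]
Visit F → queue [C, L, J]
Visit C → queue [L, J]
Visit L → queue [J]
Visit J → queue []

H -> E -> G -> A -> K -> D -> B -> I -> F -> C -> L -> J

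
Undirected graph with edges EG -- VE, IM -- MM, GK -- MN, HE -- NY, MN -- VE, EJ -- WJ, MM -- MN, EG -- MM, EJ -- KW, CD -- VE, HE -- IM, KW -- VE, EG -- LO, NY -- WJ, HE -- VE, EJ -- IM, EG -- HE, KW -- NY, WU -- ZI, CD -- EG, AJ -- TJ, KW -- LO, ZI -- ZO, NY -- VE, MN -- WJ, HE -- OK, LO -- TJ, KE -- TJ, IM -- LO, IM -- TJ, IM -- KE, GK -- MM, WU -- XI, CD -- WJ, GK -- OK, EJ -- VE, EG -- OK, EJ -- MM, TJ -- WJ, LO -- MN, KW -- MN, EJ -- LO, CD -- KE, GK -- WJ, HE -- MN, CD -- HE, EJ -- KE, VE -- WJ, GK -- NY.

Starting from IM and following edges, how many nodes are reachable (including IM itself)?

17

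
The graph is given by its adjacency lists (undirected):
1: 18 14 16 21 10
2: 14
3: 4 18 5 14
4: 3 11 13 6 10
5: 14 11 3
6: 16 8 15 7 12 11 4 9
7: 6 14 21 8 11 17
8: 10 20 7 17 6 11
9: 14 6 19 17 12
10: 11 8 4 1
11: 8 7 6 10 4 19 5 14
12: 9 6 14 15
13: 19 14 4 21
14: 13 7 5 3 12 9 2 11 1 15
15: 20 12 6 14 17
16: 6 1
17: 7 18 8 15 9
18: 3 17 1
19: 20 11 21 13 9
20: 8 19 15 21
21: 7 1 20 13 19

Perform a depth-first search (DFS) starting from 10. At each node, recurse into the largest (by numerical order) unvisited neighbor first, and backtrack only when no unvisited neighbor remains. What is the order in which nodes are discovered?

Visit 10
10 → 11
11 → 19
19 → 21
21 → 20
20 → 15
15 → 17
17 → 18
18 → 3
3 → 14
14 → 13
13 → 4
4 → 6
6 → 16
16 → 1
6 → 12
12 → 9
6 → 8
8 → 7
14 → 5
14 → 2

10 11 19 21 20 15 17 18 3 14 13 4 6 16 1 12 9 8 7 5 2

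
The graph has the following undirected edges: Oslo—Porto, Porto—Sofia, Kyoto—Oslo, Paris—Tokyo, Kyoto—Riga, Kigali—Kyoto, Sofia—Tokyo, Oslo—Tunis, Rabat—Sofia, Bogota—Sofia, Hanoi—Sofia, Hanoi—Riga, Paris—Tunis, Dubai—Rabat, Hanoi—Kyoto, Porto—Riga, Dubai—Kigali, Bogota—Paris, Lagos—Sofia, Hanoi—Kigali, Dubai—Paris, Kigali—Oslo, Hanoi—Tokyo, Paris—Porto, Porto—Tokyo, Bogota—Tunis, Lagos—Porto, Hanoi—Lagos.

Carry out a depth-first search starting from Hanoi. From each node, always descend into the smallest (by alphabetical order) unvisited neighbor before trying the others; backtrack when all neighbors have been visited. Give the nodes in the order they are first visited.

Visit Hanoi
Hanoi → Kigali
Kigali → Dubai
Dubai → Paris
Paris → Bogota
Bogota → Sofia
Sofia → Lagos
Lagos → Porto
Porto → Oslo
Oslo → Kyoto
Kyoto → Riga
Oslo → Tunis
Porto → Tokyo
Sofia → Rabat

Hanoi -> Kigali -> Dubai -> Paris -> Bogota -> Sofia -> Lagos -> Porto -> Oslo -> Kyoto -> Riga -> Tunis -> Tokyo -> Rabat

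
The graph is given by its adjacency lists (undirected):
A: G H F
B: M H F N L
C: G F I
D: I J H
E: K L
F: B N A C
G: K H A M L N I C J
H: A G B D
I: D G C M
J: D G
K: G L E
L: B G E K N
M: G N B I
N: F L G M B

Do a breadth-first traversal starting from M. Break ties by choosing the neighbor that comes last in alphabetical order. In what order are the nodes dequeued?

M, N, I, G, B, L, F, D, C, K, J, H, A, E

Visit M; enqueue N, I, G, B → queue [N, I, G, B]
Visit N; enqueue L, F → queue [I, G, B, L, F]
Visit I; enqueue D, C → queue [G, B, L, F, D, C]
Visit G; enqueue K, J, H, A → queue [B, L, F, D, C, K, J, H, A]
Visit B → queue [L, F, D, C, K, J, H, A]
Visit L; enqueue E → queue [F, D, C, K, J, H, A, E]
Visit F → queue [D, C, K, J, H, A, E]
Visit D → queue [C, K, J, H, A, E]
Visit C → queue [K, J, H, A, E]
Visit K → queue [J, H, A, E]
Visit J → queue [H, A, E]
Visit H → queue [A, E]
Visit A → queue [E]
Visit E → queue []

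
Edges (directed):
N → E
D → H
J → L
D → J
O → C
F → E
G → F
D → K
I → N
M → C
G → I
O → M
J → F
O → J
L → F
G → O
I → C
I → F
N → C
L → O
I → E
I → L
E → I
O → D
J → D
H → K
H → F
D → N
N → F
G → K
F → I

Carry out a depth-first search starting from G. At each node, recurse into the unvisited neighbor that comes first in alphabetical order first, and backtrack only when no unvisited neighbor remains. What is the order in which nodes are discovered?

G, F, E, I, C, L, O, D, H, K, J, N, M

Visit G
G → F
F → E
E → I
I → C
I → L
L → O
O → D
D → H
H → K
D → J
D → N
O → M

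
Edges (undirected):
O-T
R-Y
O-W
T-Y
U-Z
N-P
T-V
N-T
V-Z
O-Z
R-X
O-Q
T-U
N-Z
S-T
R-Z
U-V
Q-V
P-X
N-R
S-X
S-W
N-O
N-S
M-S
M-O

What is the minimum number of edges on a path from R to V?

Level 0: R
Level 1: N, X, Y, Z
Level 2: O, P, S, T, U, V
Level 3: M, Q, W
V first appears at level 2.

2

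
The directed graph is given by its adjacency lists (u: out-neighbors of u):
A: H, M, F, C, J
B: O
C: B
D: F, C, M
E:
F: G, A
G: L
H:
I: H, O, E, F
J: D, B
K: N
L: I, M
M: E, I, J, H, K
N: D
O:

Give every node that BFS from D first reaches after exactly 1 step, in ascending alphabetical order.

Level 0: D
Level 1: C, F, M
Level 2: A, B, E, G, H, I, J, K
Level 3: L, N, O

C, F, M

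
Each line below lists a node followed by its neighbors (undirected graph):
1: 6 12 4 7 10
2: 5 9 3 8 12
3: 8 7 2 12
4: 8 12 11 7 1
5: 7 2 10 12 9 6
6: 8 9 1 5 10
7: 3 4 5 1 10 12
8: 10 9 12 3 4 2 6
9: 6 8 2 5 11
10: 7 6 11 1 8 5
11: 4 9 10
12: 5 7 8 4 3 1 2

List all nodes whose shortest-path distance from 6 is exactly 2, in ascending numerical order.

Level 0: 6
Level 1: 1, 5, 8, 9, 10
Level 2: 2, 3, 4, 7, 11, 12

2, 3, 4, 7, 11, 12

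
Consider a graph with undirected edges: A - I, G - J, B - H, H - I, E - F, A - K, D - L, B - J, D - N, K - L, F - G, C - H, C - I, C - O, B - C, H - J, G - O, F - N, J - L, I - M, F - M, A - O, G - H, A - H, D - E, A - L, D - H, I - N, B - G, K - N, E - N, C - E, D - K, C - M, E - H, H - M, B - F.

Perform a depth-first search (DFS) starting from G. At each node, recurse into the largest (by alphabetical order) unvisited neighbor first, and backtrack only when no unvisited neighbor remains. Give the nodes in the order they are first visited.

G O C M I N K L J H E F B D A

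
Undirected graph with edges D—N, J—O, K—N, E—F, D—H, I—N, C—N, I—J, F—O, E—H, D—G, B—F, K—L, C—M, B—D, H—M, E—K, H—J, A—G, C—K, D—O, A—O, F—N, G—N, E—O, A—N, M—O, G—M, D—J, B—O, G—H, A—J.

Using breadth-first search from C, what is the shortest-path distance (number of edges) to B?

3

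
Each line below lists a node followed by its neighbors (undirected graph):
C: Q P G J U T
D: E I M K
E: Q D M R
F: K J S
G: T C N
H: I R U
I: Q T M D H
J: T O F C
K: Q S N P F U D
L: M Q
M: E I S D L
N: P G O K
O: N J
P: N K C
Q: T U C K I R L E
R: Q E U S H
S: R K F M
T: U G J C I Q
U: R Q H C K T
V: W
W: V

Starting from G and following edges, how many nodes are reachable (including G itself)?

BFS from G visits: G, T, C, N, U, J, I, Q, P, O, K, R, H, F, M, D, L, E, S
Reachable nodes: 19 of 21 total.

19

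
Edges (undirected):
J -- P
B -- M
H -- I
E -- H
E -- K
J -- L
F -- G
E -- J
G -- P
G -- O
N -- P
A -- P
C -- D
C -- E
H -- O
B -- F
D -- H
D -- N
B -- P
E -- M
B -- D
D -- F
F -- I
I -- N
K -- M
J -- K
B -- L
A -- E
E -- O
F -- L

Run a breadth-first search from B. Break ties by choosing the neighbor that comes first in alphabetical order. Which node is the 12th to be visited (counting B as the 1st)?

J

Visit B; enqueue D, F, L, M, P → queue [D, F, L, M, P]
Visit D; enqueue C, H, N → queue [F, L, M, P, C, H, N]
Visit F; enqueue G, I → queue [L, M, P, C, H, N, G, I]
Visit L; enqueue J → queue [M, P, C, H, N, G, I, J]
Visit M; enqueue E, K → queue [P, C, H, N, G, I, J, E, K]
Visit P; enqueue A → queue [C, H, N, G, I, J, E, K, A]
Visit C → queue [H, N, G, I, J, E, K, A]
Visit H; enqueue O → queue [N, G, I, J, E, K, A, O]
Visit N → queue [G, I, J, E, K, A, O]
Visit G → queue [I, J, E, K, A, O]
Visit I → queue [J, E, K, A, O]
Visit J → queue [E, K, A, O]
Visit E → queue [K, A, O]
Visit K → queue [A, O]
Visit A → queue [O]
Visit O → queue []

Visit order: B, D, F, L, M, P, C, H, N, G, I, J, E, K, A, O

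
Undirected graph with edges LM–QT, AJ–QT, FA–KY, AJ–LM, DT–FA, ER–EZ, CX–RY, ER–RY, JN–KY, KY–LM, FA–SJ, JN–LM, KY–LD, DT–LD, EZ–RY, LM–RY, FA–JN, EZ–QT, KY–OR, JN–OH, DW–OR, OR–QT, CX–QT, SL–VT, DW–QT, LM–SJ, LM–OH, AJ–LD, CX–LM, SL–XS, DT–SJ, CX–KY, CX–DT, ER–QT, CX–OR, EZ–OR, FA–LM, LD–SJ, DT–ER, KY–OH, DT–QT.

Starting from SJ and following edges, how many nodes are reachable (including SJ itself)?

16

BFS from SJ visits: SJ, DT, FA, LD, LM, CX, ER, QT, JN, KY, AJ, OH, RY, OR, EZ, DW
Reachable nodes: 16 of 19 total.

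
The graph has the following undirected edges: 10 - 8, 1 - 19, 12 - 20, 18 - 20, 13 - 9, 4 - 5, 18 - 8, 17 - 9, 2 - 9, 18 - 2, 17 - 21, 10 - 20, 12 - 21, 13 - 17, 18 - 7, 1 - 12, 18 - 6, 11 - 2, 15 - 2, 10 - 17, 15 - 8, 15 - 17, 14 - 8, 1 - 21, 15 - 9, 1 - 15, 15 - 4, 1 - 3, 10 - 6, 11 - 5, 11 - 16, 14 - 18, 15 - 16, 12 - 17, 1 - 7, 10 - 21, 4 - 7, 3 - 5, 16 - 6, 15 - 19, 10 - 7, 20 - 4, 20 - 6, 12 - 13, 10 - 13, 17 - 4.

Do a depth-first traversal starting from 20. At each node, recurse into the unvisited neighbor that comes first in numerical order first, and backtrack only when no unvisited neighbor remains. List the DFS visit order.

Visit 20
20 → 4
4 → 5
5 → 3
3 → 1
1 → 7
7 → 10
10 → 6
6 → 16
16 → 11
11 → 2
2 → 9
9 → 13
13 → 12
12 → 17
17 → 15
15 → 8
8 → 14
14 → 18
15 → 19
17 → 21

20, 4, 5, 3, 1, 7, 10, 6, 16, 11, 2, 9, 13, 12, 17, 15, 8, 14, 18, 19, 21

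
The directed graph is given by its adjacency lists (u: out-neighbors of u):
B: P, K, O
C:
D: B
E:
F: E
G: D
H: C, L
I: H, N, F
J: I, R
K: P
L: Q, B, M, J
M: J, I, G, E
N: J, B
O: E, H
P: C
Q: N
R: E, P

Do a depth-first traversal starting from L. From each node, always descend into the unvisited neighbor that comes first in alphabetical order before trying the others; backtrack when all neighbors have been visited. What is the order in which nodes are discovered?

Visit L
L → B
B → K
K → P
P → C
B → O
O → E
O → H
L → J
J → I
I → F
I → N
J → R
L → M
M → G
G → D
L → Q

L, B, K, P, C, O, E, H, J, I, F, N, R, M, G, D, Q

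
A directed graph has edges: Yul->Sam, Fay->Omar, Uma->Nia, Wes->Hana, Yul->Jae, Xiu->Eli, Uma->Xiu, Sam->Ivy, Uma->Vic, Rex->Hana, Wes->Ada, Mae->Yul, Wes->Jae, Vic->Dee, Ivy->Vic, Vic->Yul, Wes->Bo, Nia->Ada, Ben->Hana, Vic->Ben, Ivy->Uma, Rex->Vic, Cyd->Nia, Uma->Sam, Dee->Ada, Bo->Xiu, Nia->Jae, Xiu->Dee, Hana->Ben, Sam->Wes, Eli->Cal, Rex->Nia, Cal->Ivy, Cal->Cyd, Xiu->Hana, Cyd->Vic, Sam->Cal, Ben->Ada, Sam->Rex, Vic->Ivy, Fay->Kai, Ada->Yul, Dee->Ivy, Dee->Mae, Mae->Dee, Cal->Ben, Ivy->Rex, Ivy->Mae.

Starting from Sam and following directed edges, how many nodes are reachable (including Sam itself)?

BFS from Sam visits: Sam, Cal, Ivy, Rex, Wes, Ben, Cyd, Mae, Uma, Vic, Hana, Nia, Ada, Bo, Jae, Dee, Yul, Xiu, Eli
Reachable nodes: 19 of 22 total.

19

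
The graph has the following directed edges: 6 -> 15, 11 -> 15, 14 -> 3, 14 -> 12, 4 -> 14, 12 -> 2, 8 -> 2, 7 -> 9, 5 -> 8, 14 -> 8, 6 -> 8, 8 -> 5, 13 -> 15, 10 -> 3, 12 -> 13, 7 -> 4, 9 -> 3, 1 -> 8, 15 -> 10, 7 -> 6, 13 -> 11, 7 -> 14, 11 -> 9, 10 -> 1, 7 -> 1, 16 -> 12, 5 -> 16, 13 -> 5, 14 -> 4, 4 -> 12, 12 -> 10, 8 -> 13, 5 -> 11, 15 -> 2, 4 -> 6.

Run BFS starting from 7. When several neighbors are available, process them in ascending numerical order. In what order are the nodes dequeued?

Visit 7; enqueue 1, 4, 6, 9, 14 → queue [1, 4, 6, 9, 14]
Visit 1; enqueue 8 → queue [4, 6, 9, 14, 8]
Visit 4; enqueue 12 → queue [6, 9, 14, 8, 12]
Visit 6; enqueue 15 → queue [9, 14, 8, 12, 15]
Visit 9; enqueue 3 → queue [14, 8, 12, 15, 3]
Visit 14 → queue [8, 12, 15, 3]
Visit 8; enqueue 2, 5, 13 → queue [12, 15, 3, 2, 5, 13]
Visit 12; enqueue 10 → queue [15, 3, 2, 5, 13, 10]
Visit 15 → queue [3, 2, 5, 13, 10]
Visit 3 → queue [2, 5, 13, 10]
Visit 2 → queue [5, 13, 10]
Visit 5; enqueue 11, 16 → queue [13, 10, 11, 16]
Visit 13 → queue [10, 11, 16]
Visit 10 → queue [11, 16]
Visit 11 → queue [16]
Visit 16 → queue []

7, 1, 4, 6, 9, 14, 8, 12, 15, 3, 2, 5, 13, 10, 11, 16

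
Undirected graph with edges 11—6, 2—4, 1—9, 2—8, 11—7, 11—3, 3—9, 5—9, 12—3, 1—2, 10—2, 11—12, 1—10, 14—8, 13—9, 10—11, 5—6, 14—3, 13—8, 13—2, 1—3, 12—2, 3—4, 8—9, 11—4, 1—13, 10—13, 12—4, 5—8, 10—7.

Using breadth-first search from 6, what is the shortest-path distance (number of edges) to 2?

3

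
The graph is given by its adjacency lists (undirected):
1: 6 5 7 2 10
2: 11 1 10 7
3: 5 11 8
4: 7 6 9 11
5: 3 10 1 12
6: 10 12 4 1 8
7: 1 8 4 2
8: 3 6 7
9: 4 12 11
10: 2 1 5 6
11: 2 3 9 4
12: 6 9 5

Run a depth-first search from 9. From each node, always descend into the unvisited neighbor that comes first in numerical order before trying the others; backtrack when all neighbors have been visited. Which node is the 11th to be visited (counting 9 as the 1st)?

12

Visit 9
9 → 4
4 → 6
6 → 1
1 → 2
2 → 7
7 → 8
8 → 3
3 → 5
5 → 10
5 → 12
3 → 11

Visit order: 9, 4, 6, 1, 2, 7, 8, 3, 5, 10, 12, 11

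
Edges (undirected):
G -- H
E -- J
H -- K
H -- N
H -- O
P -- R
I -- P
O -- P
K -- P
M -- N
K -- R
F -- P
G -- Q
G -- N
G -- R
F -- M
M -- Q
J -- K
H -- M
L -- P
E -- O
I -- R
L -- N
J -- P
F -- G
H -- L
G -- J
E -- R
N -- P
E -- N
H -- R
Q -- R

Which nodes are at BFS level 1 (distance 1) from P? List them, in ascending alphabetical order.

Level 0: P
Level 1: F, I, J, K, L, N, O, R
Level 2: E, G, H, M, Q

F, I, J, K, L, N, O, R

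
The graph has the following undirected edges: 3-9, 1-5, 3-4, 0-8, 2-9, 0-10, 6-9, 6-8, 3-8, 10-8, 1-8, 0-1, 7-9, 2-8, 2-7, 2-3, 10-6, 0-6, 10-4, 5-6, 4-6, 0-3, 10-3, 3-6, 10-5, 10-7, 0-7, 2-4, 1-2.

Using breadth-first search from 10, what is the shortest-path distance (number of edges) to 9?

2

Level 0: 10
Level 1: 0, 3, 4, 5, 6, 7, 8
Level 2: 1, 2, 9
9 first appears at level 2.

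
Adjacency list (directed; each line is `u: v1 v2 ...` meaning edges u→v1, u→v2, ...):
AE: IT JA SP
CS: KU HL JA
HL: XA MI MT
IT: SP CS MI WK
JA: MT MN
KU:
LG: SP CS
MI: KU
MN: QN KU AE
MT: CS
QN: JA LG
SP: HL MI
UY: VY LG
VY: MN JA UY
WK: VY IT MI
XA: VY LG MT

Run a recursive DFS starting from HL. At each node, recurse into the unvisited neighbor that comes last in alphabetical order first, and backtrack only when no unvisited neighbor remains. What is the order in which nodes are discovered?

HL XA VY UY LG SP MI KU CS JA MT MN QN AE IT WK

Visit HL
HL → XA
XA → VY
VY → UY
UY → LG
LG → SP
SP → MI
MI → KU
LG → CS
CS → JA
JA → MT
JA → MN
MN → QN
MN → AE
AE → IT
IT → WK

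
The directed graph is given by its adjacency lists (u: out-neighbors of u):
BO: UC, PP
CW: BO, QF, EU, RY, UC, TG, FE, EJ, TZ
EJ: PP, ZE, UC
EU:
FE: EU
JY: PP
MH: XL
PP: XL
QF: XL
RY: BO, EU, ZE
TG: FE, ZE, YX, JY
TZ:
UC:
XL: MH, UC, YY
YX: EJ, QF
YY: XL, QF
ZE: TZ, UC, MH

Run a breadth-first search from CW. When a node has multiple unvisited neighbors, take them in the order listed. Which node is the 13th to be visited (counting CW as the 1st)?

ZE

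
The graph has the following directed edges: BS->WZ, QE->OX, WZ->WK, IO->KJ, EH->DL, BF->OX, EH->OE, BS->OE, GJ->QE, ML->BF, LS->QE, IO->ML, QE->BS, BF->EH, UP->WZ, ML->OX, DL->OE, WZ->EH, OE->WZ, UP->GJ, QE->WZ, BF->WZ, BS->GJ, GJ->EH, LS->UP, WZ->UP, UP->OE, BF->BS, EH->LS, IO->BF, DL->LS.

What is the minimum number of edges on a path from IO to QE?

Level 0: IO
Level 1: BF, KJ, ML
Level 2: BS, EH, OX, WZ
Level 3: DL, GJ, LS, OE, UP, WK
Level 4: QE
QE first appears at level 4.

4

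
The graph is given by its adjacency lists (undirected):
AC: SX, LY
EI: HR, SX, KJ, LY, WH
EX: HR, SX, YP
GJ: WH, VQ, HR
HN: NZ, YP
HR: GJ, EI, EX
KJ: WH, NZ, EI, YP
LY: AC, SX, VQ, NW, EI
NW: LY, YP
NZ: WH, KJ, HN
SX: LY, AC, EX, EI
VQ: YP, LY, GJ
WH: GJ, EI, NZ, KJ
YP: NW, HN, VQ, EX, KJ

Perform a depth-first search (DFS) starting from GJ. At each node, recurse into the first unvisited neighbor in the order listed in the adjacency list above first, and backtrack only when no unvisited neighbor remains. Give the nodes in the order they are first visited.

GJ WH EI HR EX SX LY AC VQ YP NW HN NZ KJ

Visit GJ
GJ → WH
WH → EI
EI → HR
HR → EX
EX → SX
SX → LY
LY → AC
LY → VQ
VQ → YP
YP → NW
YP → HN
HN → NZ
NZ → KJ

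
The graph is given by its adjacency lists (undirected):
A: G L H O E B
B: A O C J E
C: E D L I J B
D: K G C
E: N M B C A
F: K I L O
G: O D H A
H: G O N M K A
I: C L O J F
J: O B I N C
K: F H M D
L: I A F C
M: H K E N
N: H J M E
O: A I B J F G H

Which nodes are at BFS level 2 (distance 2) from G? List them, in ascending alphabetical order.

Level 0: G
Level 1: A, D, H, O
Level 2: B, C, E, F, I, J, K, L, M, N

B, C, E, F, I, J, K, L, M, N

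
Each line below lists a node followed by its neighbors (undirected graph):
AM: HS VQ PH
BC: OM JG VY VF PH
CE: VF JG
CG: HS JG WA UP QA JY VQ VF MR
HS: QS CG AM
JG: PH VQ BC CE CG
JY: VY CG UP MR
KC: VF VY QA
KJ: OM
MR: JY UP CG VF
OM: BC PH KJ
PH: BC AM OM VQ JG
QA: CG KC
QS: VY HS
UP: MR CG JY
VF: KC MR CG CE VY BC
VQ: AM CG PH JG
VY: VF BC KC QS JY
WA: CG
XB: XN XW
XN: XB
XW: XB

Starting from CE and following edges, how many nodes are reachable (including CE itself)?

19

BFS from CE visits: CE, JG, VF, BC, CG, PH, VQ, KC, MR, VY, OM, HS, JY, QA, UP, WA, AM, QS, KJ
Reachable nodes: 19 of 22 total.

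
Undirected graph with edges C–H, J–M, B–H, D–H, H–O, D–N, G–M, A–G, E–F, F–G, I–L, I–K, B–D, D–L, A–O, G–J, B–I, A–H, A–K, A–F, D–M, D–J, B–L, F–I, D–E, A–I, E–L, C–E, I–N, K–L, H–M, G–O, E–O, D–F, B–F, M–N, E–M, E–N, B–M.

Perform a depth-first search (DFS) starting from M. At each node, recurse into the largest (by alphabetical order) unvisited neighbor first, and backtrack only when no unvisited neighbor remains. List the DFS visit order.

Visit M
M → N
N → I
I → L
L → K
K → A
A → O
O → H
H → D
D → J
J → G
G → F
F → E
E → C
F → B

M → N → I → L → K → A → O → H → D → J → G → F → E → C → B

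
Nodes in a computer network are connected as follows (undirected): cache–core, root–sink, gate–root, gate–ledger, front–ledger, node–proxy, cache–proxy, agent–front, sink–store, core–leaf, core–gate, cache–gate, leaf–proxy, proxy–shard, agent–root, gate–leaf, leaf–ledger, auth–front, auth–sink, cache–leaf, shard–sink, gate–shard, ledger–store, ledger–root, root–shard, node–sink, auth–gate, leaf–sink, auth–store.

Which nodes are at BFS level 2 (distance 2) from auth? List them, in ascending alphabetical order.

Level 0: auth
Level 1: front, gate, sink, store
Level 2: agent, cache, core, leaf, ledger, node, root, shard
Level 3: proxy

agent, cache, core, leaf, ledger, node, root, shard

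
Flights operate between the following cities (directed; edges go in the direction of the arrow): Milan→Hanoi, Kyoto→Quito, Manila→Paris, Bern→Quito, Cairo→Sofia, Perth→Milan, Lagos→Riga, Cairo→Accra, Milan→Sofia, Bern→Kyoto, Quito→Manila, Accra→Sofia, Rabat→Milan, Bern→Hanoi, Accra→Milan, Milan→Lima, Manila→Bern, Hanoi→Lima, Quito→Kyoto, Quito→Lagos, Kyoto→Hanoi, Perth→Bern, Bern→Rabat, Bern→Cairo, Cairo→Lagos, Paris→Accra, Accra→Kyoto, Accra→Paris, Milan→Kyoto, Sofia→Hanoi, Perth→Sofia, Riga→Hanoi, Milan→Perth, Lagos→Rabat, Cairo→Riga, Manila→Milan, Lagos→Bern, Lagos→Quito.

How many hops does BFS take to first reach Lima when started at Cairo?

3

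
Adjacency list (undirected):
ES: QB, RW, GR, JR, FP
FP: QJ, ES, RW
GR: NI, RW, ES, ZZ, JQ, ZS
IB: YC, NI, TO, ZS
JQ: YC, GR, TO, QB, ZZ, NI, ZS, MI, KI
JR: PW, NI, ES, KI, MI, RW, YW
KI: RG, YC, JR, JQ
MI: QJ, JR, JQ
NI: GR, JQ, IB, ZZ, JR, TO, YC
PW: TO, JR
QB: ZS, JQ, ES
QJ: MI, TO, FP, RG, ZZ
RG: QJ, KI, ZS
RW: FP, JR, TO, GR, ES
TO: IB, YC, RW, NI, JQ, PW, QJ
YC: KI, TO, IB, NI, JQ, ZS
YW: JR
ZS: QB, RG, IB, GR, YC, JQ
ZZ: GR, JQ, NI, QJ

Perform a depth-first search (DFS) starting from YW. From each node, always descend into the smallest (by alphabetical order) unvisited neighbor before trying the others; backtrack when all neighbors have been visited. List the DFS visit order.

YW -> JR -> ES -> FP -> QJ -> MI -> JQ -> GR -> NI -> IB -> TO -> PW -> RW -> YC -> KI -> RG -> ZS -> QB -> ZZ

Visit YW
YW → JR
JR → ES
ES → FP
FP → QJ
QJ → MI
MI → JQ
JQ → GR
GR → NI
NI → IB
IB → TO
TO → PW
TO → RW
TO → YC
YC → KI
KI → RG
RG → ZS
ZS → QB
NI → ZZ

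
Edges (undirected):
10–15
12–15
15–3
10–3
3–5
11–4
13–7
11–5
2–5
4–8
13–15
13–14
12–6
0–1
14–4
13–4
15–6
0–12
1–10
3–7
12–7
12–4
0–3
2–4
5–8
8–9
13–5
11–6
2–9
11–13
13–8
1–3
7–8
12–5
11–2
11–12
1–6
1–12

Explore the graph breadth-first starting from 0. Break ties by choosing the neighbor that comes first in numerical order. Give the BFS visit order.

0 1 3 12 6 10 5 7 15 4 11 2 8 13 14 9

Visit 0; enqueue 1, 3, 12 → queue [1, 3, 12]
Visit 1; enqueue 6, 10 → queue [3, 12, 6, 10]
Visit 3; enqueue 5, 7, 15 → queue [12, 6, 10, 5, 7, 15]
Visit 12; enqueue 4, 11 → queue [6, 10, 5, 7, 15, 4, 11]
Visit 6 → queue [10, 5, 7, 15, 4, 11]
Visit 10 → queue [5, 7, 15, 4, 11]
Visit 5; enqueue 2, 8, 13 → queue [7, 15, 4, 11, 2, 8, 13]
Visit 7 → queue [15, 4, 11, 2, 8, 13]
Visit 15 → queue [4, 11, 2, 8, 13]
Visit 4; enqueue 14 → queue [11, 2, 8, 13, 14]
Visit 11 → queue [2, 8, 13, 14]
Visit 2; enqueue 9 → queue [8, 13, 14, 9]
Visit 8 → queue [13, 14, 9]
Visit 13 → queue [14, 9]
Visit 14 → queue [9]
Visit 9 → queue []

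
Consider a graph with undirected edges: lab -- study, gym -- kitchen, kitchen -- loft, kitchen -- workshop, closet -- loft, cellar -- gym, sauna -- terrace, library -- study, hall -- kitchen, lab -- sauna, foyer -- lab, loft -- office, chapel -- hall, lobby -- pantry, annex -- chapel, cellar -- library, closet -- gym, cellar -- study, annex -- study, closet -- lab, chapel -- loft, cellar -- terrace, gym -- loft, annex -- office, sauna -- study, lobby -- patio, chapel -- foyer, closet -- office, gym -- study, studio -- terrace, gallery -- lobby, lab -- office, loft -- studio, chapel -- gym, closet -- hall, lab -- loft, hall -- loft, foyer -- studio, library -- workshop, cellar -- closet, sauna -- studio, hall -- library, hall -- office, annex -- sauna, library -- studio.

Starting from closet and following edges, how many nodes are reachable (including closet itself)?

17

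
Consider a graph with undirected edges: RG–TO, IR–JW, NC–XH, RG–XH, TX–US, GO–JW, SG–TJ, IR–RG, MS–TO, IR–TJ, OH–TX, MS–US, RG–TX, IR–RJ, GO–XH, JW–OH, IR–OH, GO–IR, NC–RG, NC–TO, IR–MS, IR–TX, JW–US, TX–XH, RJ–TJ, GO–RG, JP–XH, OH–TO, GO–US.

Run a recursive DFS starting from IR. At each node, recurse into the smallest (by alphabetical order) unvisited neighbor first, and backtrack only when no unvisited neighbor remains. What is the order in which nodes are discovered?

IR, GO, JW, OH, TO, MS, US, TX, RG, NC, XH, JP, RJ, TJ, SG

Visit IR
IR → GO
GO → JW
JW → OH
OH → TO
TO → MS
MS → US
US → TX
TX → RG
RG → NC
NC → XH
XH → JP
IR → RJ
RJ → TJ
TJ → SG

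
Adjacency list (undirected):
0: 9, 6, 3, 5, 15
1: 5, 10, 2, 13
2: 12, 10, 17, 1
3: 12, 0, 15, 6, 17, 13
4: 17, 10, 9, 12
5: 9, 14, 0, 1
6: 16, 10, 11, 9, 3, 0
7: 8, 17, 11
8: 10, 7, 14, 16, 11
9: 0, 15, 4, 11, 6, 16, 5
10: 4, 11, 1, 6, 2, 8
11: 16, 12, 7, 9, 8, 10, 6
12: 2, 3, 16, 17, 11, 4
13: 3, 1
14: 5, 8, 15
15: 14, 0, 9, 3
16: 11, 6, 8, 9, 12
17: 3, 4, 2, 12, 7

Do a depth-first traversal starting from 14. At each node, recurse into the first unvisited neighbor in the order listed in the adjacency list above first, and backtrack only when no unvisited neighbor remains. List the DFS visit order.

Visit 14
14 → 5
5 → 9
9 → 0
0 → 6
6 → 16
16 → 11
11 → 12
12 → 2
2 → 10
10 → 4
4 → 17
17 → 3
3 → 15
3 → 13
13 → 1
17 → 7
7 → 8

14, 5, 9, 0, 6, 16, 11, 12, 2, 10, 4, 17, 3, 15, 13, 1, 7, 8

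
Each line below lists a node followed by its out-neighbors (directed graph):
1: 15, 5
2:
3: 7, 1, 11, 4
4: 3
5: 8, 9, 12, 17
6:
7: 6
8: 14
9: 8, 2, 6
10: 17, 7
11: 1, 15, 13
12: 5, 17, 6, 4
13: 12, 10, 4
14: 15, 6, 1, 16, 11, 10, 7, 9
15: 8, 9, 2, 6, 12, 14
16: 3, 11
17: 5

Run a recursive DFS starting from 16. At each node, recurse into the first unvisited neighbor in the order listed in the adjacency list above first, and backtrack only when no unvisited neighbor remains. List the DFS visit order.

Visit 16
16 → 3
3 → 7
7 → 6
3 → 1
1 → 15
15 → 8
8 → 14
14 → 11
11 → 13
13 → 12
12 → 5
5 → 9
9 → 2
5 → 17
12 → 4
13 → 10

16 → 3 → 7 → 6 → 1 → 15 → 8 → 14 → 11 → 13 → 12 → 5 → 9 → 2 → 17 → 4 → 10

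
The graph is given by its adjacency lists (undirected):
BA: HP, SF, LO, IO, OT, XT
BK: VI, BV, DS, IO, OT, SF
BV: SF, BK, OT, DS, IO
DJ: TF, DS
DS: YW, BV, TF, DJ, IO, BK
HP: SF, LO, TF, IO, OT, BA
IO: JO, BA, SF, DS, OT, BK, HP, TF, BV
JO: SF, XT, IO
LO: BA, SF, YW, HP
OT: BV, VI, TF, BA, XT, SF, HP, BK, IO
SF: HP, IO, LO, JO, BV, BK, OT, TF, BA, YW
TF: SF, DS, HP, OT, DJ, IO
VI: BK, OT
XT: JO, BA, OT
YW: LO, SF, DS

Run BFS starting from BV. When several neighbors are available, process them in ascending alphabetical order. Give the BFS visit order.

BV, BK, DS, IO, OT, SF, VI, DJ, TF, YW, BA, HP, JO, XT, LO

Visit BV; enqueue BK, DS, IO, OT, SF → queue [BK, DS, IO, OT, SF]
Visit BK; enqueue VI → queue [DS, IO, OT, SF, VI]
Visit DS; enqueue DJ, TF, YW → queue [IO, OT, SF, VI, DJ, TF, YW]
Visit IO; enqueue BA, HP, JO → queue [OT, SF, VI, DJ, TF, YW, BA, HP, JO]
Visit OT; enqueue XT → queue [SF, VI, DJ, TF, YW, BA, HP, JO, XT]
Visit SF; enqueue LO → queue [VI, DJ, TF, YW, BA, HP, JO, XT, LO]
Visit VI → queue [DJ, TF, YW, BA, HP, JO, XT, LO]
Visit DJ → queue [TF, YW, BA, HP, JO, XT, LO]
Visit TF → queue [YW, BA, HP, JO, XT, LO]
Visit YW → queue [BA, HP, JO, XT, LO]
Visit BA → queue [HP, JO, XT, LO]
Visit HP → queue [JO, XT, LO]
Visit JO → queue [XT, LO]
Visit XT → queue [LO]
Visit LO → queue []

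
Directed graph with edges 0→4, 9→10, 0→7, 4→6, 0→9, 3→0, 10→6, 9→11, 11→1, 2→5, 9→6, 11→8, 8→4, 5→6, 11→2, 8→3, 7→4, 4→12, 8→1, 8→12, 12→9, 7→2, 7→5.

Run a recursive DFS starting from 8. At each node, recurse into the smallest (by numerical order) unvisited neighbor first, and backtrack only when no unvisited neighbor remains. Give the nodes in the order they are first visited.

8, 1, 3, 0, 4, 6, 12, 9, 10, 11, 2, 5, 7

Visit 8
8 → 1
8 → 3
3 → 0
0 → 4
4 → 6
4 → 12
12 → 9
9 → 10
9 → 11
11 → 2
2 → 5
0 → 7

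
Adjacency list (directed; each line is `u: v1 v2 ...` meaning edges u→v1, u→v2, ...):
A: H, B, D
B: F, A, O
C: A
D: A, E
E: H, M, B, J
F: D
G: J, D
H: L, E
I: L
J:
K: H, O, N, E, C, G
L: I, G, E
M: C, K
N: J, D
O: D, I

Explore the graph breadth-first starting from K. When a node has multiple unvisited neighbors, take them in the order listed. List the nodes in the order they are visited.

K, H, O, N, E, C, G, L, D, I, J, M, B, A, F

Visit K; enqueue H, O, N, E, C, G → queue [H, O, N, E, C, G]
Visit H; enqueue L → queue [O, N, E, C, G, L]
Visit O; enqueue D, I → queue [N, E, C, G, L, D, I]
Visit N; enqueue J → queue [E, C, G, L, D, I, J]
Visit E; enqueue M, B → queue [C, G, L, D, I, J, M, B]
Visit C; enqueue A → queue [G, L, D, I, J, M, B, A]
Visit G → queue [L, D, I, J, M, B, A]
Visit L → queue [D, I, J, M, B, A]
Visit D → queue [I, J, M, B, A]
Visit I → queue [J, M, B, A]
Visit J → queue [M, B, A]
Visit M → queue [B, A]
Visit B; enqueue F → queue [A, F]
Visit A → queue [F]
Visit F → queue []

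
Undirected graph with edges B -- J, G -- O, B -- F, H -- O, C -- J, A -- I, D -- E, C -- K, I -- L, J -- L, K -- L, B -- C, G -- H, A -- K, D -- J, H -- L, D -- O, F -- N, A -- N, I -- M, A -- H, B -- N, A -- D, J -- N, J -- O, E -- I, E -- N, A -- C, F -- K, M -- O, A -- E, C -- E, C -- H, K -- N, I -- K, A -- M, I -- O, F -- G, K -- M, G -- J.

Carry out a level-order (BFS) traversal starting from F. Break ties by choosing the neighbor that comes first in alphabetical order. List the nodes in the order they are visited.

F, B, G, K, N, C, J, H, O, A, I, L, M, E, D

Visit F; enqueue B, G, K, N → queue [B, G, K, N]
Visit B; enqueue C, J → queue [G, K, N, C, J]
Visit G; enqueue H, O → queue [K, N, C, J, H, O]
Visit K; enqueue A, I, L, M → queue [N, C, J, H, O, A, I, L, M]
Visit N; enqueue E → queue [C, J, H, O, A, I, L, M, E]
Visit C → queue [J, H, O, A, I, L, M, E]
Visit J; enqueue D → queue [H, O, A, I, L, M, E, D]
Visit H → queue [O, A, I, L, M, E, D]
Visit O → queue [A, I, L, M, E, D]
Visit A → queue [I, L, M, E, D]
Visit I → queue [L, M, E, D]
Visit L → queue [M, E, D]
Visit M → queue [E, D]
Visit E → queue [D]
Visit D → queue []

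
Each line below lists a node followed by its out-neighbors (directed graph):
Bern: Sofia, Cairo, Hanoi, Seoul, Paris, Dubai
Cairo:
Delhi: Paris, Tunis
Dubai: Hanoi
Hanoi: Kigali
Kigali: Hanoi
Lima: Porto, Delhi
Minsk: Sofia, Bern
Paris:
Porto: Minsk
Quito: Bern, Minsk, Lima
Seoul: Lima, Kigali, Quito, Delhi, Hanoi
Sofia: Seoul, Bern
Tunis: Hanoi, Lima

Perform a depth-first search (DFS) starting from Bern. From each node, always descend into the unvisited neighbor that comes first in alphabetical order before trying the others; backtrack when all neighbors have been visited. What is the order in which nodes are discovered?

Bern, Cairo, Dubai, Hanoi, Kigali, Paris, Seoul, Delhi, Tunis, Lima, Porto, Minsk, Sofia, Quito

Visit Bern
Bern → Cairo
Bern → Dubai
Dubai → Hanoi
Hanoi → Kigali
Bern → Paris
Bern → Seoul
Seoul → Delhi
Delhi → Tunis
Tunis → Lima
Lima → Porto
Porto → Minsk
Minsk → Sofia
Seoul → Quito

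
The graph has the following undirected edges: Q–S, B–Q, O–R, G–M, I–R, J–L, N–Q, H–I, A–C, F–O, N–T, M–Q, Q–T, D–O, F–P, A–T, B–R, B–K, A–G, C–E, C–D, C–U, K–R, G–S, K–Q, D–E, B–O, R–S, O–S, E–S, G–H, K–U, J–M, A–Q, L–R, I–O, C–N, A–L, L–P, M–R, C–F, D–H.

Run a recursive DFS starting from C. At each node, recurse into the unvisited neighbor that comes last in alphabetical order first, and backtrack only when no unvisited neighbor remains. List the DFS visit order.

Visit C
C → U
U → K
K → R
R → S
S → Q
Q → T
T → N
T → A
A → L
L → P
P → F
F → O
O → I
I → H
H → G
G → M
M → J
H → D
D → E
O → B

C → U → K → R → S → Q → T → N → A → L → P → F → O → I → H → G → M → J → D → E → B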